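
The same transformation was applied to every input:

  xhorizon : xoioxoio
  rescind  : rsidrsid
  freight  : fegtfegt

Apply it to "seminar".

smnrsmnr

What's happening: keep every other character starting from the first (positions 1st, 3rd, 5th, ...), then write the whole string twice.
Starting from "seminar": after the first operation, "smnr"; after the second, "smnrsmnr".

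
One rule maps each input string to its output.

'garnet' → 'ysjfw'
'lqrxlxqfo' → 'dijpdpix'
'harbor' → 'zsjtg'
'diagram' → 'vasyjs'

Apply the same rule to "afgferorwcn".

Looking at the pairs, the operation is to delete the last character, then shift every letter 8 places backward in the alphabet (wrapping around).
For "afgferorwcn" the result is "sxyxwjgjou".

sxyxwjgjou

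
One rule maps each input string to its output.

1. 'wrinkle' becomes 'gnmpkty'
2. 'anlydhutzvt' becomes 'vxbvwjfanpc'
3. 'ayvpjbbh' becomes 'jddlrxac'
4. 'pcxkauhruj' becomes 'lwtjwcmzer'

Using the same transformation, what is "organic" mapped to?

Each output is the input with this applied: shift every letter 2 places forward in the alphabet (wrapping around), then reverse the string.
Applying both steps to "organic": "qticpke", then "ekpcitq".

ekpcitq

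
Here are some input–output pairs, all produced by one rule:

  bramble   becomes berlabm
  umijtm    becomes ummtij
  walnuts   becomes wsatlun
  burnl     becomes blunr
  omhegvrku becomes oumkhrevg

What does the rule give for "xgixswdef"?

In each case the input is transformed by: take characters alternately from the front and the back (1st, last, 2nd, 2nd-last, ...).
On "xgixswdef" that produces "xfgeidxws".

xfgeidxws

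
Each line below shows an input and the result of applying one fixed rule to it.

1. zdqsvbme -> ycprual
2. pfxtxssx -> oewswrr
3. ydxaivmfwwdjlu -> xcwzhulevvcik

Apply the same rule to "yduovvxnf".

In each case the input is transformed by: shift every letter 1 place backward in the alphabet (wrapping around), then delete the last character.
On "yduovvxnf": the first step gives "xctnuuwme", and the second then gives "xctnuuwm".

xctnuuwm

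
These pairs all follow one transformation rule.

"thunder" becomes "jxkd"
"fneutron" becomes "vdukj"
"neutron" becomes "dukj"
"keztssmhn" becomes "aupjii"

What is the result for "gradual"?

whqt

Looking at the pairs, the operation is to delete the last 3 characters, then shift every letter 10 places backward in the alphabet (wrapping around).
On "gradual" that produces "whqt".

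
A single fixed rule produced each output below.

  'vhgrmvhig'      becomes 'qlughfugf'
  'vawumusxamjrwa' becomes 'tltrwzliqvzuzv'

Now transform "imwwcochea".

The rule is to shift every letter 1 place backward in the alphabet (wrapping around), then move the first 3 characters to the end (rotate left by 3).
On "imwwcochea" that produces "vbnbgdzhlv".

vbnbgdzhlv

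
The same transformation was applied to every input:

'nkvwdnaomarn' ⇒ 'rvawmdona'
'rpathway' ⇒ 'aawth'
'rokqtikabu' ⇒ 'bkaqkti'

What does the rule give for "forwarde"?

drrwa

Looking at the pairs, the operation is to take characters alternately from the front and the back (1st, last, 2nd, 2nd-last, ...), then delete the first 3 characters.
Applying both steps to "forwarde": "feodrrwa", then "drrwa".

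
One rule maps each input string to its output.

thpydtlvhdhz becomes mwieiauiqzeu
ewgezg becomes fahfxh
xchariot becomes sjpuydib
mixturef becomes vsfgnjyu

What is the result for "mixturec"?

The pattern: swap the front and back halves of the string, then shift every letter 1 place forward in the alphabet (wrapping around).
For "mixturec", step one produces "urecmixt"; step two turns that into "vsfdnjyu".

vsfdnjyu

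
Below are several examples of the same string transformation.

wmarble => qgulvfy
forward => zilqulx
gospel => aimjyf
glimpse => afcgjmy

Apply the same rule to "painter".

juchnyl

Rule — shift every letter 6 places backward in the alphabet (wrapping around).
So "painter" becomes "juchnyl".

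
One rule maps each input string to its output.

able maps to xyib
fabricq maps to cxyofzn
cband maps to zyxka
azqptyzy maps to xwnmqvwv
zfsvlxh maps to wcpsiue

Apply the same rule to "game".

dxjb

The pattern: shift every letter 3 places backward in the alphabet (wrapping around).
Doing the same to "game": "dxjb".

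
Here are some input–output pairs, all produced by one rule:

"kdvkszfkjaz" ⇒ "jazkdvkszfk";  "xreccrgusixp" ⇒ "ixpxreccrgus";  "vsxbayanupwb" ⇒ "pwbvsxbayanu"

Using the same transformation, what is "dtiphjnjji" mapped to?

jjidtiphjn

The pattern: move the last 3 characters to the front (rotate right by 3).
Applying that to "dtiphjnjji" gives "jjidtiphjn".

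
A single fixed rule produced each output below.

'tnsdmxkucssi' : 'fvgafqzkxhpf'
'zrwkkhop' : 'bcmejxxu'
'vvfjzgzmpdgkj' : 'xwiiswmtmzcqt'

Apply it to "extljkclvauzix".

The pattern: move the last 2 characters to the front (rotate right by 2), then shift every letter 13 places forward in the alphabet (wrapping around) — i.e. ROT13.
Starting from "extljkclvauzix": after the first operation, "ixextljkclvauz"; after the second, "vkrkgywxpyinhm".

vkrkgywxpyinhm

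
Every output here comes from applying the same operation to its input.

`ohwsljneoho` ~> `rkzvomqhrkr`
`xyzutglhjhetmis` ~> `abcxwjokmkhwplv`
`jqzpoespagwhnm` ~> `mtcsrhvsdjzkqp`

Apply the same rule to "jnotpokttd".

The pattern: shift every letter 3 places forward in the alphabet (wrapping around).
On "jnotpokttd" that produces "mqrwsrnwwg".

mqrwsrnwwg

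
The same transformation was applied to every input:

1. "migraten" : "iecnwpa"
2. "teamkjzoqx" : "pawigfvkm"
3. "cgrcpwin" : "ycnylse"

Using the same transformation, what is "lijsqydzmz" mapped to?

Rule — shift every letter 4 places backward in the alphabet (wrapping around), then delete the last character.
On "lijsqydzmz" that produces "hefomuzvi".

hefomuzvi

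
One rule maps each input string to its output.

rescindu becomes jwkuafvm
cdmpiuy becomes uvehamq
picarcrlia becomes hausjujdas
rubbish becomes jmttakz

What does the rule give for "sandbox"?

ksfvtgp

Rule — shift every letter 8 places backward in the alphabet (wrapping around).
Applying that to "sandbox" gives "ksfvtgp".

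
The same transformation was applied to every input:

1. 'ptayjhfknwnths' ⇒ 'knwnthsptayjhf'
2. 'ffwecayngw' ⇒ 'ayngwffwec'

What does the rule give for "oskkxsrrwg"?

The pattern: swap the front and back halves of the string.
"oskkxsrrwg" → "srrwgoskkx".

srrwgoskkx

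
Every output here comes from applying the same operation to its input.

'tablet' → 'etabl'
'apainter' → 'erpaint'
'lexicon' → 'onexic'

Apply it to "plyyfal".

The rule is to delete the first character, then move the last 2 characters to the front (rotate right by 2).
Starting from "plyyfal": after the first operation, "lyyfal"; after the second, "allyyf".

allyyf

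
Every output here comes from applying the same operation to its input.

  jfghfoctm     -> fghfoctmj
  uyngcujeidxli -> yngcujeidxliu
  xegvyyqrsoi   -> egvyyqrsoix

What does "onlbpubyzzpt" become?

Rule — move the first character to the end.
Applying that to "onlbpubyzzpt" gives "nlbpubyzzpto".

nlbpubyzzpto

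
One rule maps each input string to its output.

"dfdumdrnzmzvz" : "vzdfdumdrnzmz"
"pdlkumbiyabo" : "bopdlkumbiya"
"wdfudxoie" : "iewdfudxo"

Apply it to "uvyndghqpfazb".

In each case the input is transformed by: move the last 2 characters to the front (rotate right by 2).
Applying that to "uvyndghqpfazb" gives "zbuvyndghqpfa".

zbuvyndghqpfa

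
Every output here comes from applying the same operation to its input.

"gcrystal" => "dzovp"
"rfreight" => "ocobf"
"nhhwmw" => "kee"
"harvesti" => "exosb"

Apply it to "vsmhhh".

The pattern: shift every letter 3 places backward in the alphabet (wrapping around), then delete the last 3 characters.
Starting from "vsmhhh": after the first operation, "spjeee"; after the second, "spj".

spj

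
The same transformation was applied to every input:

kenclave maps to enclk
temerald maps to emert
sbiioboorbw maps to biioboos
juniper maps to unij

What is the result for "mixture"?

Each output is the input with this applied: delete the last 3 characters, then move the first character to the end.
On "mixture": the first step gives "mixt", and the second then gives "ixtm".

ixtm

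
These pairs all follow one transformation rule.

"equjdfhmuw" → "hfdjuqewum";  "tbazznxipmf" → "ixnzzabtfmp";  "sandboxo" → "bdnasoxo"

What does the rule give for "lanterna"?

Rule — reverse the string, then move the first 3 characters to the end (rotate left by 3).
Working it through for "lanterna": intermediate "anretnal", final "etnalanr".

etnalanr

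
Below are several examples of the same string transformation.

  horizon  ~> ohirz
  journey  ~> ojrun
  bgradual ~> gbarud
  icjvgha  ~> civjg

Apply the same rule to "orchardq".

The transformation: delete the last 2 characters, then swap each adjacent pair of characters (1↔2, 3↔4, ...).
"orchardq" → "orchar" → "rohcra".

rohcra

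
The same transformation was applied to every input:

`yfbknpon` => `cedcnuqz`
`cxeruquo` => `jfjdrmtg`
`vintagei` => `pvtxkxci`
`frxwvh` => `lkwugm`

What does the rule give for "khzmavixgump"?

Each output is the input with this applied: shift every letter 11 places backward in the alphabet (wrapping around), then swap the front and back halves of the string.
Starting from "khzmavixgump": after the first operation, "zwobpkxmvjbe"; after the second, "xmvjbezwobpk".

xmvjbezwobpk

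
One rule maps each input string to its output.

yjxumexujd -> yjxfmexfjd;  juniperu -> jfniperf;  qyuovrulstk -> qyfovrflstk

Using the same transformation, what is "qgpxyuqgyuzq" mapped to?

The transformation: replace every "u" with "f".
Applying that to "qgpxyuqgyuzq" gives "qgpxyfqgyfzq".

qgpxyfqgyfzq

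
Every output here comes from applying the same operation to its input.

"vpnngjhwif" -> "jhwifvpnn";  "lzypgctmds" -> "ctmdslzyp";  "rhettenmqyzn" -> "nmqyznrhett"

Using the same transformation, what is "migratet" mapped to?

atetmig

Rule — swap the front and back halves of the string, then delete the last character.
"migratet" → "atetmigr" → "atetmig".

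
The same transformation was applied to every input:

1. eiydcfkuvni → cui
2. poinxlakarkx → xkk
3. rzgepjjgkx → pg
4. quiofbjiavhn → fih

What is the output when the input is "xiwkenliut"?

ei

The rule is to delete the first 2 characters, then keep one character in every 3, starting at position 3 (positions 3rd, 6th, 9th, ...).
For "xiwkenliut", step one produces "wkenliut"; step two turns that into "ei".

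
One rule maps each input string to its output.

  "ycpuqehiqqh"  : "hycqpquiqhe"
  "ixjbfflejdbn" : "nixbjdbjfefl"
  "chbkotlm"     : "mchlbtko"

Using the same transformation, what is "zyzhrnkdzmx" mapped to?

Looking at the pairs, the operation is to swap the first and last characters, then take characters alternately from the front and the back (1st, last, 2nd, 2nd-last, ...).
For "zyzhrnkdzmx", step one produces "xyzhrnkdzmz"; step two turns that into "xzymzzhdrkn".

xzymzzhdrkn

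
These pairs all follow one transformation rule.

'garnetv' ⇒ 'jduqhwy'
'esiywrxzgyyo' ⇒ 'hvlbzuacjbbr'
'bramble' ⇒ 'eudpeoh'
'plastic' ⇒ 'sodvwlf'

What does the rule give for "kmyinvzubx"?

npblqycxea

Rule — shift every letter 3 places forward in the alphabet (wrapping around).
For "kmyinvzubx" the result is "npblqycxea".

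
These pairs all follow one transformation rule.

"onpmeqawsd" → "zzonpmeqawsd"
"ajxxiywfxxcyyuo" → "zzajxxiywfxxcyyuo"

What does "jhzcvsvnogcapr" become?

zzjhzcvsvnogcapr

The transformation: prepend "zz".
So "jhzcvsvnogcapr" becomes "zzjhzcvsvnogcapr".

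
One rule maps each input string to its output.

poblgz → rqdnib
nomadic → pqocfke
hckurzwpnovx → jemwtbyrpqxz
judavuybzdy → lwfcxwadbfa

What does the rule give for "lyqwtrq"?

What's happening: shift every letter 2 places forward in the alphabet (wrapping around).
Applying that to "lyqwtrq" gives "nasyvts".

nasyvts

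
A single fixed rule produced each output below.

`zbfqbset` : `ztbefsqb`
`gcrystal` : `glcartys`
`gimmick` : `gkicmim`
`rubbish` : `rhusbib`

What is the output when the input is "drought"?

dtrhogu

The transformation: take characters alternately from the front and the back (1st, last, 2nd, 2nd-last, ...).
So "drought" becomes "dtrhogu".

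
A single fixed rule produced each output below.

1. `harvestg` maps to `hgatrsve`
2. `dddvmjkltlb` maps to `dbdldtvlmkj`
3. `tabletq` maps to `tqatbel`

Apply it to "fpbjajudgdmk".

fkpmbdjgadju

The pattern: take characters alternately from the front and the back (1st, last, 2nd, 2nd-last, ...).
For "fpbjajudgdmk" the result is "fkpmbdjgadju".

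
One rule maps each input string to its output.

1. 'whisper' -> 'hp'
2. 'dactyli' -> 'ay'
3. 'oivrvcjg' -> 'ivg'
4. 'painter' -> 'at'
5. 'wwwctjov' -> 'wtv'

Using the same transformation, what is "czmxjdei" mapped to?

The pattern: keep one character in every 3, starting at position 2 (positions 2nd, 5th, 8th, ...).
So "czmxjdei" becomes "zji".

zji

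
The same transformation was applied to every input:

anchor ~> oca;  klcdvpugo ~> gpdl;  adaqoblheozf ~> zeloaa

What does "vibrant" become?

nri

Each output is the input with this applied: reverse the string, then keep every other character starting from the second (positions 2nd, 4th, 6th, ...).
Starting from "vibrant": after the first operation, "tnarbiv"; after the second, "nri".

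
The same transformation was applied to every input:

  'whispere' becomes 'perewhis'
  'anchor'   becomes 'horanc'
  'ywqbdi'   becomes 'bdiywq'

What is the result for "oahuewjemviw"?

jemviwoahuew

Each output is the input with this applied: swap the front and back halves of the string.
So "oahuewjemviw" becomes "jemviwoahuew".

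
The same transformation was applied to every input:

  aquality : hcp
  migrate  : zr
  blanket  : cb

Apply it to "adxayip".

Each output is the input with this applied: keep one character in every 3, starting at position 2 (positions 2nd, 5th, 8th, ...), then shift every letter 9 places backward in the alphabet (wrapping around).
"adxayip" → "dy" → "up".
(Check on "migrate": → "ia" → "zr" ✓)

up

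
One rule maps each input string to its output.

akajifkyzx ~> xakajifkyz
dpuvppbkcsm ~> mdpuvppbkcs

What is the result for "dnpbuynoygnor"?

rdnpbuynoygno

Rule — move the last character to the front.
"dnpbuynoygnor" → "rdnpbuynoygno".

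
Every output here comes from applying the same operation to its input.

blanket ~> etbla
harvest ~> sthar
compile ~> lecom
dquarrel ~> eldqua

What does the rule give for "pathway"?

aypat

The pattern: move the last 2 characters to the front (rotate right by 2), then delete the last 2 characters.
Applying both steps to "pathway": "aypathw", then "aypat".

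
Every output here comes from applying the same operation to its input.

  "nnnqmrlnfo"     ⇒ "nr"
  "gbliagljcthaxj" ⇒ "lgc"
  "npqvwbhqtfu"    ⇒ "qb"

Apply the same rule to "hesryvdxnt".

What's happening: delete the last 3 characters, then keep one character in every 3, starting at position 3 (positions 3rd, 6th, 9th, ...).
Applying both steps to "hesryvdxnt": "hesryvd", then "sv".
(Check on "npqvwbhqtfu": → "npqvwbhq" → "qb" ✓)

sv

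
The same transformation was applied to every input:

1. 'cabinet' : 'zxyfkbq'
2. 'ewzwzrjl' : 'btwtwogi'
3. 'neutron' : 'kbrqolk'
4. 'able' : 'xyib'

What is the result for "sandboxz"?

Looking at the pairs, the operation is to shift every letter 3 places backward in the alphabet (wrapping around).
Applying that to "sandboxz" gives "pxkayluw".

pxkayluw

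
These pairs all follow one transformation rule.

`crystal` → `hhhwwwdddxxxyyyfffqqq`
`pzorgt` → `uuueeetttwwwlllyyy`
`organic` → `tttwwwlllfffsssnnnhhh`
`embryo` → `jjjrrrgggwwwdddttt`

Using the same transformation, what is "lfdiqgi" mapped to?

qqqkkkiiinnnvvvlllnnn

Looking at the pairs, the operation is to repeat every character 3 times, then shift every letter 5 places forward in the alphabet (wrapping around).
"lfdiqgi" → "lllfffdddiiiqqqgggiii" → "qqqkkkiiinnnvvvlllnnn".
(Check on "embryo": → "eeemmmbbbrrryyyooo" → "jjjrrrgggwwwdddttt" ✓)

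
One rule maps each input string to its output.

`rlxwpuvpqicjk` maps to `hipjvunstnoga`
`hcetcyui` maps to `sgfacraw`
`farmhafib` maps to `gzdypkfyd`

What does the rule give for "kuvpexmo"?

kmistncv

The pattern: shift every letter 2 places backward in the alphabet (wrapping around), then move the last 2 characters to the front (rotate right by 2).
Working it through for "kuvpexmo": intermediate "istncvkm", final "kmistncv".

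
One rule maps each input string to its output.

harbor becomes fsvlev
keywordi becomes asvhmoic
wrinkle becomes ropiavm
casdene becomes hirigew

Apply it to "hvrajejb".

eninflzv

What's happening: shift every letter 4 places forward in the alphabet (wrapping around), then move the first 3 characters to the end (rotate left by 3).
Applying both steps to "hvrajejb": "lzveninf", then "eninflzv".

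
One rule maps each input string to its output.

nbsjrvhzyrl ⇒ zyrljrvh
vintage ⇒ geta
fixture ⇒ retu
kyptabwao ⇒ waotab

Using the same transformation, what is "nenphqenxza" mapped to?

The transformation: delete the first 3 characters, then swap the front and back halves of the string.
"nenphqenxza" → "nxzaphqe".

nxzaphqe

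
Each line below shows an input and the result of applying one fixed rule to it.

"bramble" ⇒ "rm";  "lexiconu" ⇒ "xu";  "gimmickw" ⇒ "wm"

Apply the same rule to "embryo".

yr

Looking at the pairs, the operation is to sort the characters into reverse alphabetical order, then keep only the first 2 characters.
Working it through for "embryo": intermediate "yromeb", final "yr".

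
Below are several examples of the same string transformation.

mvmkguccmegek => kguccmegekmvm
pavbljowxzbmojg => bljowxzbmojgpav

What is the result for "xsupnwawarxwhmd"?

Rule — move the first 3 characters to the end (rotate left by 3).
For "xsupnwawarxwhmd" the result is "pnwawarxwhmdxsu".

pnwawarxwhmdxsu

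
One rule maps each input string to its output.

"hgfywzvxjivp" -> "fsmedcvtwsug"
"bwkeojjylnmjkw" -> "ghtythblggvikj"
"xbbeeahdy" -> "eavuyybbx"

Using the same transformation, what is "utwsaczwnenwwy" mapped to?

ttvrqtpxzwtkbk

What's happening: move the last 3 characters to the front (rotate right by 3), then shift every letter 3 places backward in the alphabet (wrapping around).
On "utwsaczwnenwwy": the first step gives "wwyutwsaczwnen", and the second then gives "ttvrqtpxzwtkbk".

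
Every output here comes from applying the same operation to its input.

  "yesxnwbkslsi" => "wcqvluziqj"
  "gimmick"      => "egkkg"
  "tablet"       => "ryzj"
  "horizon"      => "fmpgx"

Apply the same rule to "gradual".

The rule is to shift every letter 2 places backward in the alphabet (wrapping around), then delete the last 2 characters.
Doing the same to "gradual": "epybs".

epybs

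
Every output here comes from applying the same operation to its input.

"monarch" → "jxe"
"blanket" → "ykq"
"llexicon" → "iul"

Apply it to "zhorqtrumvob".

The rule is to keep one character in every 3, starting at position 1 (positions 1st, 4th, 7th, ...), then shift every letter 3 places backward in the alphabet (wrapping around).
For "zhorqtrumvob", step one produces "zrrv"; step two turns that into "woos".

woos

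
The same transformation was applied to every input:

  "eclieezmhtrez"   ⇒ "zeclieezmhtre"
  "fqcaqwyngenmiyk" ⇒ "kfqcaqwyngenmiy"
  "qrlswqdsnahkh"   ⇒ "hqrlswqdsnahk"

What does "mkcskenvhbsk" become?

kmkcskenvhbs

Looking at the pairs, the operation is to move the last character to the front.
Doing the same to "mkcskenvhbsk": "kmkcskenvhbs".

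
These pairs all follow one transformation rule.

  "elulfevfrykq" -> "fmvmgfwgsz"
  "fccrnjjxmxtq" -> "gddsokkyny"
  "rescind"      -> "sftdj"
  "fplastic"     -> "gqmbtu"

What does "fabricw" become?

The rule is to shift every letter 1 place forward in the alphabet (wrapping around), then delete the last 2 characters.
For "fabricw", step one produces "gbcsjdx"; step two turns that into "gbcsj".

gbcsj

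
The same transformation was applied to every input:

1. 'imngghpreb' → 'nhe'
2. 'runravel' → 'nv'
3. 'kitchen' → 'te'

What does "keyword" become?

yr

Rule — keep one character in every 3, starting at position 3 (positions 3rd, 6th, 9th, ...).
On "keyword" that produces "yr".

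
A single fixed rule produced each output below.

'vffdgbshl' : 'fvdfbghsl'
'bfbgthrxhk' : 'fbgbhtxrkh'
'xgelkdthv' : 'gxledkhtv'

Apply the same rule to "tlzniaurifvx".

ltnzairufixv

Each output is the input with this applied: swap each adjacent pair of characters (1↔2, 3↔4, ...).
Doing the same to "tlzniaurifvx": "ltnzairufixv".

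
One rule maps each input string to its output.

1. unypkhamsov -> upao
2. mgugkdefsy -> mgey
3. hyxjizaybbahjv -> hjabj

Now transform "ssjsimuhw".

The rule is to keep one character in every 3, starting at position 1 (positions 1st, 4th, 7th, ...).
On "ssjsimuhw" that produces "ssu".

ssu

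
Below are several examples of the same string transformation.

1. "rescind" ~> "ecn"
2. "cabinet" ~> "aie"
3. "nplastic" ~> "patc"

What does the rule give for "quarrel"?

ure

What's happening: keep every other character starting from the second (positions 2nd, 4th, 6th, ...).
For "quarrel" the result is "ure".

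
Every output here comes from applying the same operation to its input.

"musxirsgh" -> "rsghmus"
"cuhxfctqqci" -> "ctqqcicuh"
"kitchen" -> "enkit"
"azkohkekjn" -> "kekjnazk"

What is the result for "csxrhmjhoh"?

Each output is the input with this applied: move the first 3 characters to the end (rotate left by 3), then delete the first 2 characters.
For "csxrhmjhoh", step one produces "rhmjhohcsx"; step two turns that into "mjhohcsx".

mjhohcsx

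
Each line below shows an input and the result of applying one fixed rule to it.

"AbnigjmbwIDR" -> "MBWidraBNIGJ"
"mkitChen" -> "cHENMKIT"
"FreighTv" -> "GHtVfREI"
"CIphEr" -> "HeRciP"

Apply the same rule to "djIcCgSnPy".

GsNpYDJiCc

The rule is to swap the front and back halves of the string, then flip the case of every letter.
"djIcCgSnPy" → "GsNpYDJiCc".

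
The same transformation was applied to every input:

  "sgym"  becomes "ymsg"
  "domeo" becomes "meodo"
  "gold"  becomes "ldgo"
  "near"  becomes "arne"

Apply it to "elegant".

The transformation: move the first 2 characters to the end (rotate left by 2).
On "elegant" that produces "egantel".

egantel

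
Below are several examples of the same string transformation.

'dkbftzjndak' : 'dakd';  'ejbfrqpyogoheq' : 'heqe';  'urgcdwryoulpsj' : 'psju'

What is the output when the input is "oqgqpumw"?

The rule is to move the first character to the end, then keep only the last 4 characters.
Applying both steps to "oqgqpumw": "qgqpumwo", then "umwo".
(Check on "dkbftzjndak": → "kbftzjndakd" → "dakd" ✓)

umwo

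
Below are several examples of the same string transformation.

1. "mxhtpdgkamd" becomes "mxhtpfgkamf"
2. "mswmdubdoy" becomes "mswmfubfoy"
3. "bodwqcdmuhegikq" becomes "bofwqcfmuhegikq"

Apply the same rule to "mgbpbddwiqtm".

mgbpbffwiqtm

Each output is the input with this applied: replace every "d" with "f".
Doing the same to "mgbpbddwiqtm": "mgbpbffwiqtm".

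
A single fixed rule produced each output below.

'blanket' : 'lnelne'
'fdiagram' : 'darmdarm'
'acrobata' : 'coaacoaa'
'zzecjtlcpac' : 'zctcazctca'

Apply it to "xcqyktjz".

cytzcytz

Rule — keep every other character starting from the second (positions 2nd, 4th, 6th, ...), then write the whole string twice.
Starting from "xcqyktjz": after the first operation, "cytz"; after the second, "cytzcytz".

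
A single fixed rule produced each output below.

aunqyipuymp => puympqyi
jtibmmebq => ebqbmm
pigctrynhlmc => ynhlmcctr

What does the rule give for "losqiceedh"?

eedhqic

The pattern: delete the first 3 characters, then move the first 3 characters to the end (rotate left by 3).
Working it through for "losqiceedh": intermediate "qiceedh", final "eedhqic".
(Check on "pigctrynhlmc": → "ctrynhlmc" → "ynhlmcctr" ✓)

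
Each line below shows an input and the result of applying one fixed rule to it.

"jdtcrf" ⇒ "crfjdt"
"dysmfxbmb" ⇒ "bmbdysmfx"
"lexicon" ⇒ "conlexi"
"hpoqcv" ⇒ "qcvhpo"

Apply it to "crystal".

The pattern: move the last 3 characters to the front (rotate right by 3).
Applying that to "crystal" gives "talcrys".

talcrys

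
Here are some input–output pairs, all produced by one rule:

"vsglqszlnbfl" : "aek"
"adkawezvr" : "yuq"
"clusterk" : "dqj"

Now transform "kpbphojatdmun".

Rule — shift every letter 1 place backward in the alphabet (wrapping around), then keep only the last 3 characters.
Working it through for "kpbphojatdmun": intermediate "joaognizscltm", final "ltm".

ltm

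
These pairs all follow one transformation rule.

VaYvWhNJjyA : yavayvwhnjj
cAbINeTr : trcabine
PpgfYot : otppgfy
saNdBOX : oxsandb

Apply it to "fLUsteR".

Rule — move the last 2 characters to the front (rotate right by 2), then convert every letter to lowercase.
"fLUsteR" → "eRfLUst" → "erflust".

erflust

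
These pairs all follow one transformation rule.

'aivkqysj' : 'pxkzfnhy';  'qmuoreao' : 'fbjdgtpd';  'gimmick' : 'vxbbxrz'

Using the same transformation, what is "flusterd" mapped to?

The transformation: shift every letter 11 places backward in the alphabet (wrapping around).
So "flusterd" becomes "uajhitgs".

uajhitgs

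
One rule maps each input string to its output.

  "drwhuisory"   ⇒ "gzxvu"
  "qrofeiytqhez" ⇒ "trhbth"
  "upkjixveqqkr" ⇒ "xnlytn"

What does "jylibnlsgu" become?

The rule is to shift every letter 3 places forward in the alphabet (wrapping around), then keep every other character starting from the first (positions 1st, 3rd, 5th, ...).
"jylibnlsgu" → "mboleqovjx" → "moeoj".

moeoj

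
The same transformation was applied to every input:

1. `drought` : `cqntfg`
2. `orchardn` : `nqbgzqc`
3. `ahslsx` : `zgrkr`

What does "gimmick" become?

fhllhb

What's happening: shift every letter 1 place backward in the alphabet (wrapping around), then delete the last character.
Starting from "gimmick": after the first operation, "fhllhbj"; after the second, "fhllhb".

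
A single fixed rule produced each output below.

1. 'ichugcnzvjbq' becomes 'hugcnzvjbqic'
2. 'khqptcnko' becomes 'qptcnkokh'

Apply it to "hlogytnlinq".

ogytnlinqhl

The rule is to move the first 2 characters to the end (rotate left by 2).
"hlogytnlinq" → "ogytnlinqhl".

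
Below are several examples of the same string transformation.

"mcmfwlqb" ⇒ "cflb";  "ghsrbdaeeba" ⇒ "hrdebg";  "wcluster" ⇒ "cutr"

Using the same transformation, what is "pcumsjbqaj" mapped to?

cmjqj

The transformation: move the first character to the end, then keep every other character starting from the first (positions 1st, 3rd, 5th, ...).
On "pcumsjbqaj": the first step gives "cumsjbqajp", and the second then gives "cmjqj".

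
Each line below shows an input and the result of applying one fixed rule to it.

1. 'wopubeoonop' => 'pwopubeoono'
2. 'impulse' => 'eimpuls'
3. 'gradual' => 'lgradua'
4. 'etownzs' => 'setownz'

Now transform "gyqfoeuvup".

pgyqfoeuvu

The transformation: move the last character to the front.
So "gyqfoeuvup" becomes "pgyqfoeuvu".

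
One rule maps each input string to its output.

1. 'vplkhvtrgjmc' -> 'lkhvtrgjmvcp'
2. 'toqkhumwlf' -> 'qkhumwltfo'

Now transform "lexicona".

xiconlae

The rule is to swap the first and last characters, then move the first 2 characters to the end (rotate left by 2).
Doing the same to "lexicona": "xiconlae".
(Check on "vplkhvtrgjmc": → "cplkhvtrgjmv" → "lkhvtrgjmvcp" ✓)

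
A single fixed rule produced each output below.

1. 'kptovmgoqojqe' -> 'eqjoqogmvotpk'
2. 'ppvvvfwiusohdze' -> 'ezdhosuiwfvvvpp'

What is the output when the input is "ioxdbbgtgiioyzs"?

Each output is the input with this applied: reverse the string.
So "ioxdbbgtgiioyzs" becomes "szyoiigtgbbdxoi".

szyoiigtgbbdxoi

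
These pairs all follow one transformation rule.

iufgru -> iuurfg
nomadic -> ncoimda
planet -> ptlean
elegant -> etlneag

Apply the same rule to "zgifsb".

zbgsif

The rule is to take characters alternately from the front and the back (1st, last, 2nd, 2nd-last, ...).
"zgifsb" → "zbgsif".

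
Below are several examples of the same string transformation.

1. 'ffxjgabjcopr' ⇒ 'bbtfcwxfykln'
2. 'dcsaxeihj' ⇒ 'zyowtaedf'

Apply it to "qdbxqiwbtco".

mzxtmesxpyk

Looking at the pairs, the operation is to shift every letter 4 places backward in the alphabet (wrapping around).
On "qdbxqiwbtco" that produces "mzxtmesxpyk".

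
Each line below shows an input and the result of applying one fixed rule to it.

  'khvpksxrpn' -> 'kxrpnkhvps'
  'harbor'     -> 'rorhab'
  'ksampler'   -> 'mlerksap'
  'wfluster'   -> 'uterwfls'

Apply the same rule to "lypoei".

Rule — swap the front and back halves of the string, then swap the first and last characters.
Applying both steps to "lypoei": "oeilyp", then "peilyo".

peilyo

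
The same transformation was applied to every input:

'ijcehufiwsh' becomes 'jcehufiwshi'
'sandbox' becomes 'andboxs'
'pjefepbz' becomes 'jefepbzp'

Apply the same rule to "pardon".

ardonp

Each output is the input with this applied: move the first character to the end.
"pardon" → "ardonp".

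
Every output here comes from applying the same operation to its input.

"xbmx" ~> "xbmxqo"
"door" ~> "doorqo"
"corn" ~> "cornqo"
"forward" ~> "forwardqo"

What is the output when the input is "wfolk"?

wfolkqo

Looking at the pairs, the operation is to append "qo".
On "wfolk" that produces "wfolkqo".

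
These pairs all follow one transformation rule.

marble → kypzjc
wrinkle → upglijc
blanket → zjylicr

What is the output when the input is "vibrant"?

The transformation: shift every letter 2 places backward in the alphabet (wrapping around).
So "vibrant" becomes "tgzpylr".

tgzpylr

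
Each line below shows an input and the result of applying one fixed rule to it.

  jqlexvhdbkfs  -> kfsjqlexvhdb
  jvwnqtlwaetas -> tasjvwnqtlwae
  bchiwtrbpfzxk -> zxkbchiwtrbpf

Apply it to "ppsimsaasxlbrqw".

rqwppsimsaasxlb

Looking at the pairs, the operation is to move the last 3 characters to the front (rotate right by 3).
So "ppsimsaasxlbrqw" becomes "rqwppsimsaasxlb".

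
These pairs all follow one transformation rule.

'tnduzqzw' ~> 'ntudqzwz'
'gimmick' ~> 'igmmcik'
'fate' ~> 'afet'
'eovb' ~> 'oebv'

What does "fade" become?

afed

In each case the input is transformed by: swap each adjacent pair of characters (1↔2, 3↔4, ...).
So "fade" becomes "afed".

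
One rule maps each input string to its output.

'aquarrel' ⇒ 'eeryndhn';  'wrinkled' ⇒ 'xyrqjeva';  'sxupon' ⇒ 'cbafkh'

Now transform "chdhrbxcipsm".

kpvcfzpuqueo

Looking at the pairs, the operation is to swap the front and back halves of the string, then shift every letter 13 places forward in the alphabet (wrapping around) — i.e. ROT13.
For "chdhrbxcipsm", step one produces "xcipsmchdhrb"; step two turns that into "kpvcfzpuqueo".
(Check on "wrinkled": → "kledwrin" → "xyrqjeva" ✓)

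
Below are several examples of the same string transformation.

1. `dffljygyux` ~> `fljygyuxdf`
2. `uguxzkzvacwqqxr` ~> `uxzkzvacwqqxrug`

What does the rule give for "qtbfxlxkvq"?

The pattern: move the first 2 characters to the end (rotate left by 2).
Applying that to "qtbfxlxkvq" gives "bfxlxkvqqt".

bfxlxkvqqt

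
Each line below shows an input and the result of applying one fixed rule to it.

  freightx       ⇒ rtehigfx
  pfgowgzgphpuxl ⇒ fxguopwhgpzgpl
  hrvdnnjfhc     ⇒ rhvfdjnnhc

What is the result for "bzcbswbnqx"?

zqcnbbswbx

Looking at the pairs, the operation is to take characters alternately from the front and the back (1st, last, 2nd, 2nd-last, ...), then move the first 2 characters to the end (rotate left by 2).
Working it through for "bzcbswbnqx": intermediate "bxzqcnbbsw", final "zqcnbbswbx".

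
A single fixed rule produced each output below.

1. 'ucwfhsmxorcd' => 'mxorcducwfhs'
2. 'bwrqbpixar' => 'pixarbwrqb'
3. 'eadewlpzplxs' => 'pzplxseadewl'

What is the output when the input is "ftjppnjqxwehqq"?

What's happening: swap the front and back halves of the string.
So "ftjppnjqxwehqq" becomes "qxwehqqftjppnj".

qxwehqqftjppnj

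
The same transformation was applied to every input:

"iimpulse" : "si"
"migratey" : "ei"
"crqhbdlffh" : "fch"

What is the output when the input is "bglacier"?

Looking at the pairs, the operation is to swap the front and back halves of the string, then keep one character in every 3, starting at position 3 (positions 3rd, 6th, 9th, ...).
Applying both steps to "bglacier": "cierbgla", then "eg".

eg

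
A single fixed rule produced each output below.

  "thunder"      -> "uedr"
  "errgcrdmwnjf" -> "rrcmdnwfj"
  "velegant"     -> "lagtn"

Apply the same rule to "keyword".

yrod

The pattern: swap each adjacent pair of characters (1↔2, 3↔4, ...), then delete the first 3 characters.
Applying both steps to "keyword": "ekwyrod", then "yrod".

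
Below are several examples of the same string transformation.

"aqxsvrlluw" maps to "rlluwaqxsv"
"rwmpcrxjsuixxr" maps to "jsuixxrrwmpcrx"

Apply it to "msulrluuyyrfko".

uyyrfkomsulrlu

The rule is to swap the front and back halves of the string.
Applying that to "msulrluuyyrfko" gives "uyyrfkomsulrlu".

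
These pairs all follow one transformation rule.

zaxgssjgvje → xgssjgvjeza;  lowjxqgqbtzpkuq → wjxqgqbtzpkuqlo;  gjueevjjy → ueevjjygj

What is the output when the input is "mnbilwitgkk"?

bilwitgkkmn

In each case the input is transformed by: move the first 2 characters to the end (rotate left by 2).
So "mnbilwitgkk" becomes "bilwitgkkmn".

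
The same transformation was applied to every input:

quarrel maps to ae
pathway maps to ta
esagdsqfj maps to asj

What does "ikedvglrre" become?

The rule is to keep one character in every 3, starting at position 3 (positions 3rd, 6th, 9th, ...).
On "ikedvglrre" that produces "egr".

egr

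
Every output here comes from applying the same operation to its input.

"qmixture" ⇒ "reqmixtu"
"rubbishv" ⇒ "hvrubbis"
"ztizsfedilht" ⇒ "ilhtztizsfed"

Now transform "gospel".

lgospe

The pattern: move the first 2 characters to the end (rotate left by 2), then swap the front and back halves of the string.
Starting from "gospel": after the first operation, "spelgo"; after the second, "lgospe".
(Check on "qmixture": → "ixtureqm" → "reqmixtu" ✓)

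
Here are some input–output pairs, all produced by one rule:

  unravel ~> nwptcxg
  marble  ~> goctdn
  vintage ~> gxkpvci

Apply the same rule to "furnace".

ghwtpce

Looking at the pairs, the operation is to move the last character to the front, then shift every letter 2 places forward in the alphabet (wrapping around).
On "furnace" that produces "ghwtpce".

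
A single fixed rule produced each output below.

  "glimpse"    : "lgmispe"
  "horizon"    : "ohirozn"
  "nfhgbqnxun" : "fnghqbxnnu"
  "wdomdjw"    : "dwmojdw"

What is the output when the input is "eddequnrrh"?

The rule is to swap each adjacent pair of characters (1↔2, 3↔4, ...).
Applying that to "eddequnrrh" gives "deeduqrnhr".

deeduqrnhr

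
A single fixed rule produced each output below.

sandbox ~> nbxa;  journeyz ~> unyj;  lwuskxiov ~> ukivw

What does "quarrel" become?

The pattern: move the first 2 characters to the end (rotate left by 2), then keep every other character starting from the first (positions 1st, 3rd, 5th, ...).
Applying both steps to "quarrel": "arrelqu", then "arlu".

arlu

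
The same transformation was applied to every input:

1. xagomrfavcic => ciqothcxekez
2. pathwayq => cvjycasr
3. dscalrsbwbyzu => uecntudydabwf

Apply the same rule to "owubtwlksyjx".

ywdvynmualzq

Looking at the pairs, the operation is to shift every letter 2 places forward in the alphabet (wrapping around), then move the first character to the end.
Starting from "owubtwlksyjx": after the first operation, "qywdvynmualz"; after the second, "ywdvynmualzq".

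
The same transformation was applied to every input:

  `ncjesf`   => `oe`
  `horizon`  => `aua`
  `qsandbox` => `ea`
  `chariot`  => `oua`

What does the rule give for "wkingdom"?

iua

Rule — shift every letter 12 places forward in the alphabet (wrapping around), then keep only the vowels.
Applying that to "wkingdom" gives "iua".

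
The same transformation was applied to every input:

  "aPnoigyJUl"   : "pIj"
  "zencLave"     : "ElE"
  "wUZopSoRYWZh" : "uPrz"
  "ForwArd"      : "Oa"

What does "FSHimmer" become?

In each case the input is transformed by: keep one character in every 3, starting at position 2 (positions 2nd, 5th, 8th, ...), then flip the case of every letter.
Working it through for "FSHimmer": intermediate "Smr", final "sMR".

sMR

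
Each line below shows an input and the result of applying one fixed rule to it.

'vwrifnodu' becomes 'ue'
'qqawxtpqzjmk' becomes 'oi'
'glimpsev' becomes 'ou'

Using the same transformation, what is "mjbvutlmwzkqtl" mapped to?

In each case the input is transformed by: shift every letter 1 place backward in the alphabet (wrapping around), then keep only the vowels.
"mjbvutlmwzkqtl" → "iau".

iau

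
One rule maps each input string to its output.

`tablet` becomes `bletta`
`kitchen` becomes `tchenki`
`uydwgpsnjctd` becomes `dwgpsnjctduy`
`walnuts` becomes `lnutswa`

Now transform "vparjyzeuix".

arjyzeuixvp

Each output is the input with this applied: move the first 2 characters to the end (rotate left by 2).
So "vparjyzeuix" becomes "arjyzeuixvp".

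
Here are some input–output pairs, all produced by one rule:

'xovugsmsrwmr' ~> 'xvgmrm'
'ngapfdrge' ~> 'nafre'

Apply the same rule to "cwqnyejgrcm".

cqyjrm

Each output is the input with this applied: keep every other character starting from the first (positions 1st, 3rd, 5th, ...).
Doing the same to "cwqnyejgrcm": "cqyjrm".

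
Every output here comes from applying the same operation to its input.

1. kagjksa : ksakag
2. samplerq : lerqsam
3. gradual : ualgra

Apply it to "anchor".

oranc

The transformation: move the first 3 characters to the end (rotate left by 3), then delete the first character.
For "anchor", step one produces "horanc"; step two turns that into "oranc".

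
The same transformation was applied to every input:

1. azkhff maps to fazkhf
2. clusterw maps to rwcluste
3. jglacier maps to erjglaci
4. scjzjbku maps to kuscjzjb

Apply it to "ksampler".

The rule is to move the first 2 characters to the end (rotate left by 2), then swap the front and back halves of the string.
Starting from "ksampler": after the first operation, "amplerks"; after the second, "erksampl".
(Check on "azkhff": → "khffaz" → "fazkhf" ✓)

erksampl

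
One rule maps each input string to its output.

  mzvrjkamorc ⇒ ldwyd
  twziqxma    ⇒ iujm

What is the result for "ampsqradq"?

yedp

What's happening: keep every other character starting from the second (positions 2nd, 4th, 6th, ...), then shift every letter 12 places forward in the alphabet (wrapping around).
So "ampsqradq" becomes "yedp".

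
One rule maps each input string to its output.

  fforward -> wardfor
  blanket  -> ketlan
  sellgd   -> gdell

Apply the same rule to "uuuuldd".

ldduuu

Rule — delete the first character, then move the first 3 characters to the end (rotate left by 3).
"uuuuldd" → "uuuldd" → "ldduuu".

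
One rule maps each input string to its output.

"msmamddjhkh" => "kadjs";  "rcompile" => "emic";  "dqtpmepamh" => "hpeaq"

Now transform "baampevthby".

Looking at the pairs, the operation is to keep every other character starting from the second (positions 2nd, 4th, 6th, ...), then swap the first and last characters.
Working it through for "baampevthby": intermediate "ametb", final "bmeta".

bmeta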